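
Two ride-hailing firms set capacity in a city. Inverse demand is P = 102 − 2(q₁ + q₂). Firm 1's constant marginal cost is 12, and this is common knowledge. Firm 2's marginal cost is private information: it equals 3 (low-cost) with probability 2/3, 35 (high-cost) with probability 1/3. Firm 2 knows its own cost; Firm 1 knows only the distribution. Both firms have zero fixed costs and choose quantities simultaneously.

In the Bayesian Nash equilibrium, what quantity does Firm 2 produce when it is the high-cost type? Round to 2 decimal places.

Firm 2 with cost c maximizes (102 − 2(q₁+q₂) − c)·q₂, giving q₂(c) = (102 − c − 2q₁)/4.
E[c₂] = 2/3·3 + 1/3·35 = 13.6667
Firm 1's FOC against E[q₂] yields q₁ = (102 − 2·12 + E[c₂])/6 = (102 − 24 + 13.6667)/6 = 15.2778.
q₂(high-cost) = (102 − 35 − 2·15.2778)/4 = 9.11111.

9.11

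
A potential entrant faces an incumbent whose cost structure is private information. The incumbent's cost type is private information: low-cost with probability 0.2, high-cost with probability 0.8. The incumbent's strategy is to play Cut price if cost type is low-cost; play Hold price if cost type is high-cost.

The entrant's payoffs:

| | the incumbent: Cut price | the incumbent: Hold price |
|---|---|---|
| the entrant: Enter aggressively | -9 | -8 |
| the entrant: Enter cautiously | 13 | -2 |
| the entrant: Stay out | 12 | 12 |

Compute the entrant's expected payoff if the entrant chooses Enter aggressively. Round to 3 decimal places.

-8.200

E[Enter aggressively] = 0.2·(-9) + 0.8·(-8) = (-1.8) + (-6.4) = -8.2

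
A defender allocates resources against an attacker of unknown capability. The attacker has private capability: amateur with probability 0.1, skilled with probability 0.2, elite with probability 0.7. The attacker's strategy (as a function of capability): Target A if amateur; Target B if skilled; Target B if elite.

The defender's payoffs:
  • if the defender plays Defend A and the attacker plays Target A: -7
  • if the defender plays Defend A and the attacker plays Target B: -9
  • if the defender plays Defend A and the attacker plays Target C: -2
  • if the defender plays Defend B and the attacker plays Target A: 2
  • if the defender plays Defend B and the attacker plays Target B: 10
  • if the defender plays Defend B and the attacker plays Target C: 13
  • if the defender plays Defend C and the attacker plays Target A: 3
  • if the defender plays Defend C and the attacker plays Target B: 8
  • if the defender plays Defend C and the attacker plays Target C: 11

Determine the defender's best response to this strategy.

Defend B

E[Defend A] = 0.1·(-7) + 0.2·(-9) + 0.7·(-9) = -8.8
E[Defend B] = 0.1·(2) + 0.2·(10) + 0.7·(10) = 9.2
E[Defend C] = 0.1·(3) + 0.2·(8) + 0.7·(8) = 7.5
Best response: Defend B (9.2 is the largest).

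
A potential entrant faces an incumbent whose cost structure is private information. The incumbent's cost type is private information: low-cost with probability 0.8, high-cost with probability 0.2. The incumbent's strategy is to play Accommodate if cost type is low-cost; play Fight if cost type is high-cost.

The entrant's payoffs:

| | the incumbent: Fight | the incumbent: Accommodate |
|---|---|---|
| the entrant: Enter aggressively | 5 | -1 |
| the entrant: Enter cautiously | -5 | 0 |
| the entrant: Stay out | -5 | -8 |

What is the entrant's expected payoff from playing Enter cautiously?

Take the expectation over the incumbent's cost type, weighting each type's action by its prior probability.
E[Enter cautiously] = 0.8·0 + 0.2·(-5) = 0 + (-1) = -1

-1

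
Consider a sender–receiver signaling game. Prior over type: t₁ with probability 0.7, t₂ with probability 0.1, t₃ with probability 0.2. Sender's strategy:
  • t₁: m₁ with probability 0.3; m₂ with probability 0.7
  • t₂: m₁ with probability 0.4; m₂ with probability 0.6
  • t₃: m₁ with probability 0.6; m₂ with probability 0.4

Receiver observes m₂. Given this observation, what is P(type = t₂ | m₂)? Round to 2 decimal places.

P(m₂) = 0.7·0.7 + 0.1·0.6 + 0.2·0.4 = 0.63
P(t₂ | m₂) = (0.1·0.6) / 0.63 = 0.06 / 0.63 = 0.0952381

0.10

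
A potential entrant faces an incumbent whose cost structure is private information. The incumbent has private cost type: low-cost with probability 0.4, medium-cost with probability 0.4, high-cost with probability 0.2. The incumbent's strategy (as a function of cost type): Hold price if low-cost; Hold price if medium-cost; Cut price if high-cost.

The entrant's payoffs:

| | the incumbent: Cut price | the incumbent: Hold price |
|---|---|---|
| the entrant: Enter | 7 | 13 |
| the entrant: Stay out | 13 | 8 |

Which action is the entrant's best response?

Compute the entrant's expected payoff for each action, taking the expectation over the incumbent's type.
E[Enter] = 0.4·(13) + 0.4·(13) + 0.2·(7) = 11.8
E[Stay out] = 0.4·(8) + 0.4·(8) + 0.2·(13) = 9
Best response: Enter (11.8 is the largest).

Enter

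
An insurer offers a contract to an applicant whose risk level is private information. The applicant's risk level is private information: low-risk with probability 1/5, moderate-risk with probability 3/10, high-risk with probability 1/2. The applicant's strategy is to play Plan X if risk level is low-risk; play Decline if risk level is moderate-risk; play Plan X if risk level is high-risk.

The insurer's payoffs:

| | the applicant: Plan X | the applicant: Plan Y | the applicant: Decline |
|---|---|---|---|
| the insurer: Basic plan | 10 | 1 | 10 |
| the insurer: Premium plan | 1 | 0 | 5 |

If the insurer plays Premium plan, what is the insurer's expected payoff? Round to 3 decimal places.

Take the expectation over the applicant's risk level, weighting each type's action by its prior probability.
E[Premium plan] = 1/5·1 + 3/10·5 + 1/2·1 = 1/5 + 3/2 + 1/2 = 11/5

2.200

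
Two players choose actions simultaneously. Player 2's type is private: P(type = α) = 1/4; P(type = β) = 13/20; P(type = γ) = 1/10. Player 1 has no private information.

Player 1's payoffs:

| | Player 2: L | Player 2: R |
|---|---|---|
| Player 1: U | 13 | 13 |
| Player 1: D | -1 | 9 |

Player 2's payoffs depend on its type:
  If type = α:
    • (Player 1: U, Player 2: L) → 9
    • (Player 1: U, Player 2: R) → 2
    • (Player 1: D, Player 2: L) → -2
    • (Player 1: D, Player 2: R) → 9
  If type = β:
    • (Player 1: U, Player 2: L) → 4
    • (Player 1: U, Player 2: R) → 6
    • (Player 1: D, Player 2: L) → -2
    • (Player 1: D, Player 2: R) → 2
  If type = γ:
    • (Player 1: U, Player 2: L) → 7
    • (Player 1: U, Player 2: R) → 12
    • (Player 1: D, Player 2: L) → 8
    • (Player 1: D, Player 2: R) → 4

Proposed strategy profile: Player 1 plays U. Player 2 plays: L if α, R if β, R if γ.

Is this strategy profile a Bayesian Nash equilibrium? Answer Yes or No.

Yes

A profile is a BNE iff every type of every player is best-responding given beliefs about the other side.
Player 1 plays U: E[U] = 1/4·(13) + 13/20·(13) + 1/10·(13) = 13; E[D] = 13/2. Best-responding. ✓
Player 2 (type α), facing U: L gives 9, R gives 2. Proposed L is best. ✓
Player 2 (type β), facing U: L gives 4, R gives 6. Proposed R is best. ✓
Player 2 (type γ), facing U: L gives 7, R gives 12. Proposed R is best. ✓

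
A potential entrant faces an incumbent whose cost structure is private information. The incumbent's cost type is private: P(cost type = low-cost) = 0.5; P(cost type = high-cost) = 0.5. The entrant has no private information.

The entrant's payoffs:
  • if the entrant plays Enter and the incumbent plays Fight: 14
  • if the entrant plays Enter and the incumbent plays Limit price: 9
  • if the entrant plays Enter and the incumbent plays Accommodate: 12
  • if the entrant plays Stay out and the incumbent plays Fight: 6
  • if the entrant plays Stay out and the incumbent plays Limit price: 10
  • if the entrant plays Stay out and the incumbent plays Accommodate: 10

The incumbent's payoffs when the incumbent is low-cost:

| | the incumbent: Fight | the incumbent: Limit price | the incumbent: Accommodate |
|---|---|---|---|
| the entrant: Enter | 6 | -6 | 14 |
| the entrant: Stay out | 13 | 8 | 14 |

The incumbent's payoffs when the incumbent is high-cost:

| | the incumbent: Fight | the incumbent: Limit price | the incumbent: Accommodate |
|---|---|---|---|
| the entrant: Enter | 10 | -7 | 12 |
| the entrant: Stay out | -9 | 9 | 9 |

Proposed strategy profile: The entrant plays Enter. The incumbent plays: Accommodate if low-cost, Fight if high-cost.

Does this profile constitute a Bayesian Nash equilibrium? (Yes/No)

No

The entrant plays Enter: E[Enter] = 0.5·(12) + 0.5·(14) = 13; E[Stay out] = 8. Best-responding. ✓
The incumbent (cost type low-cost), facing Enter: Fight gives 6, Limit price gives -6, Accommodate gives 14. Proposed Accommodate is best. ✓
The incumbent (cost type high-cost), facing Enter: Fight gives 10, Limit price gives -7, Accommodate gives 12. Proposed Fight is not best — profitable deviation exists. ✗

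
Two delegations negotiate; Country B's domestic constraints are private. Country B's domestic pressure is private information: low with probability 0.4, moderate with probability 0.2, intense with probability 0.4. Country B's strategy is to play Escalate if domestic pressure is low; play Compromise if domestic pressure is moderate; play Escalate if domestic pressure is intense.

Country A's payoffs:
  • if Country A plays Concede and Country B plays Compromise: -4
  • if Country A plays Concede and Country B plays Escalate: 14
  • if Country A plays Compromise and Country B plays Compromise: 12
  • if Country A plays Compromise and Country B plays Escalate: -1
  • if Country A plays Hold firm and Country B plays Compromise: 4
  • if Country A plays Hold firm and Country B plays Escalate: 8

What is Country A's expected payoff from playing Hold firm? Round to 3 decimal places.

7.200

Take the expectation over Country B's domestic pressure, weighting each type's action by its prior probability.
E[Hold firm] = 0.4·8 + 0.2·4 + 0.4·8 = 3.2 + 0.8 + 3.2 = 7.2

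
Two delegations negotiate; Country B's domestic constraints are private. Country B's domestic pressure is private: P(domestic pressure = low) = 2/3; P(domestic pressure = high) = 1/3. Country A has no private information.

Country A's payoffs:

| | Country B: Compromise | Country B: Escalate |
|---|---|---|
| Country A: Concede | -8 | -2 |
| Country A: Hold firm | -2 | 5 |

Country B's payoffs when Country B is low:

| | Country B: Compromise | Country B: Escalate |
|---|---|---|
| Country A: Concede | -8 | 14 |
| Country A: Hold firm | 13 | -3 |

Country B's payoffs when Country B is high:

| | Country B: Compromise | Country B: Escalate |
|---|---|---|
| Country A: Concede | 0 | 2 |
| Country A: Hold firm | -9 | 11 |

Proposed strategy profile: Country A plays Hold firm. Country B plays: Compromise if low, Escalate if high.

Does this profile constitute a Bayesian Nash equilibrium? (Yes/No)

Country A plays Hold firm: E[Hold firm] = 2/3·(-2) + 1/3·(5) = 1/3; E[Concede] = -6. Best-responding. ✓
Country B (domestic pressure low), facing Hold firm: Compromise gives 13, Escalate gives -3. Proposed Compromise is best. ✓
Country B (domestic pressure high), facing Hold firm: Compromise gives -9, Escalate gives 11. Proposed Escalate is best. ✓

Yes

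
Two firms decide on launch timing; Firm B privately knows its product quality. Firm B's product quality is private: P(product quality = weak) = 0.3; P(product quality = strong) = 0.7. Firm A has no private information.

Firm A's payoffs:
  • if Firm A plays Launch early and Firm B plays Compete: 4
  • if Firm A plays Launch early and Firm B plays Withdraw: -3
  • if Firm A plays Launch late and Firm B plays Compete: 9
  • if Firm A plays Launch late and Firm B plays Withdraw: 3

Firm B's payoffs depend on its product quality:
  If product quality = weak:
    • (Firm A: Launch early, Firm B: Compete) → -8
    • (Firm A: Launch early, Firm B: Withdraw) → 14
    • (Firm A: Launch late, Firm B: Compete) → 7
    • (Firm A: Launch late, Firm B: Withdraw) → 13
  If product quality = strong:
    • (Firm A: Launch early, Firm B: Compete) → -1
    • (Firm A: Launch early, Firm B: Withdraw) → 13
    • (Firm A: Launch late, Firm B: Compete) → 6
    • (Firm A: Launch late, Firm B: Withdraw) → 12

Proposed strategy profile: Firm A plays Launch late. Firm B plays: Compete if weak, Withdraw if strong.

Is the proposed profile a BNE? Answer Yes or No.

Firm A plays Launch late: E[Launch late] = 0.3·(9) + 0.7·(3) = 4.8; E[Launch early] = -0.9. Best-responding. ✓
Firm B (product quality weak), facing Launch late: Compete gives 7, Withdraw gives 13. Proposed Compete is not best — profitable deviation exists. ✗
Firm B (product quality strong), facing Launch late: Compete gives 6, Withdraw gives 12. Proposed Withdraw is best. ✓

No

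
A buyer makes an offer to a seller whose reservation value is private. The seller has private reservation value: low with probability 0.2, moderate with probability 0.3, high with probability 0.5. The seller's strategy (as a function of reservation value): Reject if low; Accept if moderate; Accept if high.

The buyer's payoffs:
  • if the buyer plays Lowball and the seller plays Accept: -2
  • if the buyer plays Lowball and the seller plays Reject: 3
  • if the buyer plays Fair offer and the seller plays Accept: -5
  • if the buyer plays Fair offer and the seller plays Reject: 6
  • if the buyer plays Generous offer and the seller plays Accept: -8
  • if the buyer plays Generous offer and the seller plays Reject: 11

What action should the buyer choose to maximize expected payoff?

Compute the buyer's expected payoff for each action, taking the expectation over the seller's type.
E[Lowball] = 0.2·(3) + 0.3·(-2) + 0.5·(-2) = -1
E[Fair offer] = 0.2·(6) + 0.3·(-5) + 0.5·(-5) = -2.8
E[Generous offer] = 0.2·(11) + 0.3·(-8) + 0.5·(-8) = -4.2
Best response: Lowball (-1 is the largest).

Lowball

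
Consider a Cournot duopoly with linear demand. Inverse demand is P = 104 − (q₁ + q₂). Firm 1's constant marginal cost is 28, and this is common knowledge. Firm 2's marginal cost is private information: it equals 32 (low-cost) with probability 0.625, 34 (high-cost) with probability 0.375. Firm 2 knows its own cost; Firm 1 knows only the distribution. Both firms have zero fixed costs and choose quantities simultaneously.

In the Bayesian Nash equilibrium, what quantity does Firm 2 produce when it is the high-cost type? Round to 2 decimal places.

21.54

Each type of Firm 2 best-responds to q₁; Firm 1 best-responds to the expected q₂ over Firm 2's types.
Firm 2 with cost c maximizes (104 − (q₁+q₂) − c)·q₂, giving q₂(c) = (104 − c − q₁)/2.
E[c₂] = 0.625·32 + 0.375·34 = 32.75
Firm 1's FOC against E[q₂] yields q₁ = (104 − 2·28 + E[c₂])/3 = (104 − 56 + 32.75)/3 = 26.9167.
q₂(high-cost) = (104 − 34 − 26.9167)/2 = 21.5417.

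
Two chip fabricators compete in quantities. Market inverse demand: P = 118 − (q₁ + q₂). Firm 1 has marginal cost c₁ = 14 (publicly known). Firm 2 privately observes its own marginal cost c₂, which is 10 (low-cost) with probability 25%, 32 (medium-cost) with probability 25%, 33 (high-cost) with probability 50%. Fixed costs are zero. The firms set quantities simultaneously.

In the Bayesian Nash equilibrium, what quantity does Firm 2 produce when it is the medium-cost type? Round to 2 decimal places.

Firm 2 with cost c maximizes (118 − (q₁+q₂) − c)·q₂, giving q₂(c) = (118 − c − q₁)/2.
E[c₂] = 0.25·10 + 0.25·32 + 0.5·33 = 27
Firm 1's FOC against E[q₂] yields q₁ = (118 − 2·14 + E[c₂])/3 = (118 − 28 + 27)/3 = 39.
q₂(medium-cost) = (118 − 32 − 39)/2 = 23.5.

23.50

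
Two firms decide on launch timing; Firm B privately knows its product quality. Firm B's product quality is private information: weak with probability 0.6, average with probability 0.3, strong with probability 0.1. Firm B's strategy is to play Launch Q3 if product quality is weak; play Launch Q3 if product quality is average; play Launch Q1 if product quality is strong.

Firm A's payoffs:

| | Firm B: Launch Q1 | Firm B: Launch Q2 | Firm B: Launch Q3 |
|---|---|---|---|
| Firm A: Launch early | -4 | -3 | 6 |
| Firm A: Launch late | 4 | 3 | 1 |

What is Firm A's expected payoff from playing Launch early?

Take the expectation over Firm B's product quality, weighting each type's action by its prior probability.
E[Launch early] = 0.6·6 + 0.3·6 + 0.1·(-4) = 3.6 + 1.8 + (-0.4) = 5

5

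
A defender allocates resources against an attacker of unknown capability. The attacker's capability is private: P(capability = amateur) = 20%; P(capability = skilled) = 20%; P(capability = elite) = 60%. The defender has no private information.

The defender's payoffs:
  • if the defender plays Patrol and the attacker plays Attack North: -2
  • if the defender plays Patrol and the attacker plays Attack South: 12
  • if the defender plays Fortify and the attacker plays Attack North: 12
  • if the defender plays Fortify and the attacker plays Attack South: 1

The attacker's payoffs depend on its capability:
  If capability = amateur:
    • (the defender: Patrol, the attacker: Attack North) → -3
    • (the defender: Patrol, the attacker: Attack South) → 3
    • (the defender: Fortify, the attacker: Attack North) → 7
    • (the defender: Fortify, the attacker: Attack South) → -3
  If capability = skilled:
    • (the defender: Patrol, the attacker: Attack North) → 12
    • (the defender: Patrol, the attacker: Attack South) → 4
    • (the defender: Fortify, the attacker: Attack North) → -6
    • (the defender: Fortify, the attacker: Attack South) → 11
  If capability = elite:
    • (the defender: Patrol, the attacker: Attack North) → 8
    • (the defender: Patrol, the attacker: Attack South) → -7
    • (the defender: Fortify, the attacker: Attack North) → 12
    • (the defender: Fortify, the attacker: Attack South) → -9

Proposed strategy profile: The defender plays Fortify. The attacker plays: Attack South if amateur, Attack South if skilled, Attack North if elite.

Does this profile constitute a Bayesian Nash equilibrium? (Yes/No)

No

A profile is a BNE iff every type of every player is best-responding given beliefs about the other side.
The defender plays Fortify: E[Fortify] = 0.2·(1) + 0.2·(1) + 0.6·(12) = 7.6; E[Patrol] = 3.6. Best-responding. ✓
The attacker (capability amateur), facing Fortify: Attack North gives 7, Attack South gives -3. Proposed Attack South is not best — profitable deviation exists. ✗
The attacker (capability skilled), facing Fortify: Attack North gives -6, Attack South gives 11. Proposed Attack South is best. ✓
The attacker (capability elite), facing Fortify: Attack North gives 12, Attack South gives -9. Proposed Attack North is best. ✓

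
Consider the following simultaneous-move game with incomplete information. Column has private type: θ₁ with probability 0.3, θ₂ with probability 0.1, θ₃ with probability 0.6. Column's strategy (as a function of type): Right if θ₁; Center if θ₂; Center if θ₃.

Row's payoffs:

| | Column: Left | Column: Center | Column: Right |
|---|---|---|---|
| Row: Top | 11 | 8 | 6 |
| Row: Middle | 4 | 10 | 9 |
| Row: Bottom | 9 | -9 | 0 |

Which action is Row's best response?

Middle

E[Top] = 0.3·(6) + 0.1·(8) + 0.6·(8) = 7.4
E[Middle] = 0.3·(9) + 0.1·(10) + 0.6·(10) = 9.7
E[Bottom] = 0.3·(0) + 0.1·(-9) + 0.6·(-9) = -6.3
Best response: Middle (9.7 is the largest).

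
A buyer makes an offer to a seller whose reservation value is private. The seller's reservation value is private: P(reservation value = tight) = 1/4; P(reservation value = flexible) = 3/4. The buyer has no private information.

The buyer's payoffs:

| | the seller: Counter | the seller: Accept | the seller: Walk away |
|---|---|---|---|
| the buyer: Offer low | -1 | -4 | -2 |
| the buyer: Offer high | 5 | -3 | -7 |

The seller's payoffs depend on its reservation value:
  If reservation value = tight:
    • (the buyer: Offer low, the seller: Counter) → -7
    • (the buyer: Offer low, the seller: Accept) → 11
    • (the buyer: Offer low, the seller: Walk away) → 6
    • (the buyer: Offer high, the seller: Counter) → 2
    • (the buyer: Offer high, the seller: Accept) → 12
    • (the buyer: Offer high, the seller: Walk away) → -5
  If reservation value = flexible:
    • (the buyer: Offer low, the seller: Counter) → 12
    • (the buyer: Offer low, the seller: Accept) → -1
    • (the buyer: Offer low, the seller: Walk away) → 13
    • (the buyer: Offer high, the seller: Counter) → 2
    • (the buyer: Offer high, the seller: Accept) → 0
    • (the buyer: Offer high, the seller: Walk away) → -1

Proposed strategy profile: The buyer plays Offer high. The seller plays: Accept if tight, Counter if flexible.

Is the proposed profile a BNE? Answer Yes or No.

Yes

A profile is a BNE iff every type of every player is best-responding given beliefs about the other side.
The buyer plays Offer high: E[Offer high] = 1/4·(-3) + 3/4·(5) = 3; E[Offer low] = -7/4. Best-responding. ✓
The seller (reservation value tight), facing Offer high: Counter gives 2, Accept gives 12, Walk away gives -5. Proposed Accept is best. ✓
The seller (reservation value flexible), facing Offer high: Counter gives 2, Accept gives 0, Walk away gives -1. Proposed Counter is best. ✓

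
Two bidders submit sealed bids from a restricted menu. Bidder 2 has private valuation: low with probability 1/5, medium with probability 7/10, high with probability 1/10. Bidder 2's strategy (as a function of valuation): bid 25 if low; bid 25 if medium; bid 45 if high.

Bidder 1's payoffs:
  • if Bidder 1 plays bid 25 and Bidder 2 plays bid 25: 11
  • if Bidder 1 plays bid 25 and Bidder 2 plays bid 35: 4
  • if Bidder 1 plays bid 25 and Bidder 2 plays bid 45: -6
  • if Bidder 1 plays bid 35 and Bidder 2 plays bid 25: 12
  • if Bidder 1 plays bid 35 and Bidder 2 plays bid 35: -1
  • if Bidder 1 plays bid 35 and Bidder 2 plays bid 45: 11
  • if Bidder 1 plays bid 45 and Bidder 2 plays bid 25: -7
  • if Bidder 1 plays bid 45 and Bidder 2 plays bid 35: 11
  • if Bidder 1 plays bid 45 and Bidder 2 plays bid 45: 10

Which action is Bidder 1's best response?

E[bid 25] = 1/5·(11) + 7/10·(11) + 1/10·(-6) = 93/10
E[bid 35] = 1/5·(12) + 7/10·(12) + 1/10·(11) = 119/10
E[bid 45] = 1/5·(-7) + 7/10·(-7) + 1/10·(10) = -53/10
Best response: bid 35 (119/10 is the largest).

bid 35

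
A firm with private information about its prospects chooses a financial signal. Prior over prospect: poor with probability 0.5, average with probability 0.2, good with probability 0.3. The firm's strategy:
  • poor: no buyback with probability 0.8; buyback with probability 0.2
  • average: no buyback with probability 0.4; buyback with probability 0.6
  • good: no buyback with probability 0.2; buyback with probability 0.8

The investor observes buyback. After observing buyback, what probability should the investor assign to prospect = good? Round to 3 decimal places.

0.522

P(buyback) = 0.5·0.2 + 0.2·0.6 + 0.3·0.8 = 0.46
P(good | buyback) = (0.3·0.8) / 0.46 = 0.24 / 0.46 = 0.521739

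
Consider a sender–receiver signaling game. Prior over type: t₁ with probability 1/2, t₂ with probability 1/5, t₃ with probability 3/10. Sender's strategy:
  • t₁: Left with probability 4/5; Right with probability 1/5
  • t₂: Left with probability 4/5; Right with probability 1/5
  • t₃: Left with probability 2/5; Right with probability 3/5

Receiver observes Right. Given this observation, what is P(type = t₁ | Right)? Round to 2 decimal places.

0.31

Apply Bayes' rule using the sender's strategy as the likelihood.
P(Right) = (1/2)·(1/5) + (1/5)·(1/5) + (3/10)·(3/5) = 8/25
P(t₁ | Right) = ((1/2)·(1/5)) / (8/25) = (1/10) / (8/25) = 5/16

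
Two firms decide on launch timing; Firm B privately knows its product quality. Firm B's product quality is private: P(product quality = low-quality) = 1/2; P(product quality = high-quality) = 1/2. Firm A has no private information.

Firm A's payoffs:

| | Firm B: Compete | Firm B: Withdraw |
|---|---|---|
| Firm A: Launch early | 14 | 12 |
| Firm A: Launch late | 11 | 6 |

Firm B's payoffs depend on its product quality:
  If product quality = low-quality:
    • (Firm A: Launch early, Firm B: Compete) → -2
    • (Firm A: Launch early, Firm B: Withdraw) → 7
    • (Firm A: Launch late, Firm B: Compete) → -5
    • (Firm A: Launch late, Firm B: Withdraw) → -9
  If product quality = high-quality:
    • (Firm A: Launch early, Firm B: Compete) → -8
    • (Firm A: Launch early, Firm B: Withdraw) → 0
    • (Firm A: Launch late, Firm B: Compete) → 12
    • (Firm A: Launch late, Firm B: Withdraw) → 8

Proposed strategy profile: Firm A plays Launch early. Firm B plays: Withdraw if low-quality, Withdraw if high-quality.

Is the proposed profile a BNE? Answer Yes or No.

Yes

Firm A plays Launch early: E[Launch early] = 1/2·(12) + 1/2·(12) = 12; E[Launch late] = 6. Best-responding. ✓
Firm B (product quality low-quality), facing Launch early: Compete gives -2, Withdraw gives 7. Proposed Withdraw is best. ✓
Firm B (product quality high-quality), facing Launch early: Compete gives -8, Withdraw gives 0. Proposed Withdraw is best. ✓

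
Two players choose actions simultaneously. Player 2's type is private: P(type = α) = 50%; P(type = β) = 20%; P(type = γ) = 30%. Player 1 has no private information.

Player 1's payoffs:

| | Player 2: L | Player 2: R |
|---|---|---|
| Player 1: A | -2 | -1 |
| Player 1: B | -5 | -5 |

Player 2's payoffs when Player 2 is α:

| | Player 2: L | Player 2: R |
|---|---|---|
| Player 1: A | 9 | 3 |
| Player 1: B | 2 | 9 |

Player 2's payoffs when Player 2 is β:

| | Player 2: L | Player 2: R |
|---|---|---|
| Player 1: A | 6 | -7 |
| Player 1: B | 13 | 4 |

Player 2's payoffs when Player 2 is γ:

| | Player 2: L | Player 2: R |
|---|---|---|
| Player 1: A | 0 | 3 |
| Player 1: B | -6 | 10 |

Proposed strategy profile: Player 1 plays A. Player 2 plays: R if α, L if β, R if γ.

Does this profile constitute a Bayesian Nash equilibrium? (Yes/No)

No

A profile is a BNE iff every type of every player is best-responding given beliefs about the other side.
Player 1 plays A: E[A] = 0.5·(-1) + 0.2·(-2) + 0.3·(-1) = -1.2; E[B] = -5. Best-responding. ✓
Player 2 (type α), facing A: L gives 9, R gives 3. Proposed R is not best — profitable deviation exists. ✗
Player 2 (type β), facing A: L gives 6, R gives -7. Proposed L is best. ✓
Player 2 (type γ), facing A: L gives 0, R gives 3. Proposed R is best. ✓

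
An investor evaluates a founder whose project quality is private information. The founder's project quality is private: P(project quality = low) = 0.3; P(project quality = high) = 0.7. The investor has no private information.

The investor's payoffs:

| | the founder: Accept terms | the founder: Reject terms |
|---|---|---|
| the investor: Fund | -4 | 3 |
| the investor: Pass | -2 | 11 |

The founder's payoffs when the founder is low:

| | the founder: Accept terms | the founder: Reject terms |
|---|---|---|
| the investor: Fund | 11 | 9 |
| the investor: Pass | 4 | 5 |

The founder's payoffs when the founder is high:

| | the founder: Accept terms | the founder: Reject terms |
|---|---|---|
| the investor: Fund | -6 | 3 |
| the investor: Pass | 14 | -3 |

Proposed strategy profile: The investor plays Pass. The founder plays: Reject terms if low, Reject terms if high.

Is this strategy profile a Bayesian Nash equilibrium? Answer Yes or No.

No

The investor plays Pass: E[Pass] = 0.3·(11) + 0.7·(11) = 11; E[Fund] = 3. Best-responding. ✓
The founder (project quality low), facing Pass: Accept terms gives 4, Reject terms gives 5. Proposed Reject terms is best. ✓
The founder (project quality high), facing Pass: Accept terms gives 14, Reject terms gives -3. Proposed Reject terms is not best — profitable deviation exists. ✗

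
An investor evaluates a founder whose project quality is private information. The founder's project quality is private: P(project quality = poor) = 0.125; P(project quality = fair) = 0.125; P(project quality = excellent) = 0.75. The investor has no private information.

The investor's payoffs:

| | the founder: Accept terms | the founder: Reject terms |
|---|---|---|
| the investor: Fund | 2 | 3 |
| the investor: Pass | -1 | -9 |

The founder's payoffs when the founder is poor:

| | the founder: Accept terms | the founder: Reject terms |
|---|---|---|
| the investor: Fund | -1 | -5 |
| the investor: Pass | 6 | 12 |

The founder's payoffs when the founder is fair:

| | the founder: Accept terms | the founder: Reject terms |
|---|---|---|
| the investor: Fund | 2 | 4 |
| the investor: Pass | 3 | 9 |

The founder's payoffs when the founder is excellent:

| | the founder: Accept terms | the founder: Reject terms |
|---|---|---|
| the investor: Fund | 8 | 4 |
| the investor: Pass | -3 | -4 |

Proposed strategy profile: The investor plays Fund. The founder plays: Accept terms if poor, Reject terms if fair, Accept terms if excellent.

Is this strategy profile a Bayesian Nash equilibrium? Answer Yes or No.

The investor plays Fund: E[Fund] = 0.125·(2) + 0.125·(3) + 0.75·(2) = 2.125; E[Pass] = -2. Best-responding. ✓
The founder (project quality poor), facing Fund: Accept terms gives -1, Reject terms gives -5. Proposed Accept terms is best. ✓
The founder (project quality fair), facing Fund: Accept terms gives 2, Reject terms gives 4. Proposed Reject terms is best. ✓
The founder (project quality excellent), facing Fund: Accept terms gives 8, Reject terms gives 4. Proposed Accept terms is best. ✓

Yes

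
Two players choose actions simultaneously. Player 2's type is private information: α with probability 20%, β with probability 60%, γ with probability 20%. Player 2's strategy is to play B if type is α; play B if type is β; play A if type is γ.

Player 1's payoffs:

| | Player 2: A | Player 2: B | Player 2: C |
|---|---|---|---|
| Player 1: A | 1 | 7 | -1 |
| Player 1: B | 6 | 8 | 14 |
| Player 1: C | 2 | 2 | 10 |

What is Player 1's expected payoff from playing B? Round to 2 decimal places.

E[B] = 0.2·8 + 0.6·8 + 0.2·6 = 1.6 + 4.8 + 1.2 = 7.6

7.60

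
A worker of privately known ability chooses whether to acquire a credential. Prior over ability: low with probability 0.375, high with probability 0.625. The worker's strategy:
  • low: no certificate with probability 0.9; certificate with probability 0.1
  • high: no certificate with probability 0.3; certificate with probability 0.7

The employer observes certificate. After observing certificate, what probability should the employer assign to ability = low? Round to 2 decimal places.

0.08

P(certificate) = 0.375·0.1 + 0.625·0.7 = 0.475
P(low | certificate) = (0.375·0.1) / 0.475 = 0.0375 / 0.475 = 0.0789474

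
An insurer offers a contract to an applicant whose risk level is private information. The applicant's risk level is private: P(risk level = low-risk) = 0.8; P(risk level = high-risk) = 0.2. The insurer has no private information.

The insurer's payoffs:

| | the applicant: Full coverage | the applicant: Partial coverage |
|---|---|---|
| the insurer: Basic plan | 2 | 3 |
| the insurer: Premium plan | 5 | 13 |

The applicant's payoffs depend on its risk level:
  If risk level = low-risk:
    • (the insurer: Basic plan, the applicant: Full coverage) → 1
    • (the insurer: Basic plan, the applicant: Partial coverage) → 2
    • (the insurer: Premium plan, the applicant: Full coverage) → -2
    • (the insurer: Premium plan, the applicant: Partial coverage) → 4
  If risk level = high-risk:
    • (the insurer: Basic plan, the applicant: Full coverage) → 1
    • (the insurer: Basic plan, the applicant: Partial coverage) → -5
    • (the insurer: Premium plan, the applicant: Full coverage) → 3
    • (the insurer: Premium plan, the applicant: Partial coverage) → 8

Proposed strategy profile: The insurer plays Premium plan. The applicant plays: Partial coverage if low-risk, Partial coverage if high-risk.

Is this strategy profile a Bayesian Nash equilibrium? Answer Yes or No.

The insurer plays Premium plan: E[Premium plan] = 0.8·(13) + 0.2·(13) = 13; E[Basic plan] = 3. Best-responding. ✓
The applicant (risk level low-risk), facing Premium plan: Full coverage gives -2, Partial coverage gives 4. Proposed Partial coverage is best. ✓
The applicant (risk level high-risk), facing Premium plan: Full coverage gives 3, Partial coverage gives 8. Proposed Partial coverage is best. ✓

Yes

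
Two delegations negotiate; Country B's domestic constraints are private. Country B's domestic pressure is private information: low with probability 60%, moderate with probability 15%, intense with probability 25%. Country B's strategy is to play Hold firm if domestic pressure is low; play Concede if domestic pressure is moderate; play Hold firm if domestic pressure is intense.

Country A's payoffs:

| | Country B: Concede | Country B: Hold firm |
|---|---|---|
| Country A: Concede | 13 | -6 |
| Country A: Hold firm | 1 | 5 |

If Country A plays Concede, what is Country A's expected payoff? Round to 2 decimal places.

E[Concede] = 0.6·(-6) + 0.15·13 + 0.25·(-6) = (-3.6) + 1.95 + (-1.5) = -3.15

-3.15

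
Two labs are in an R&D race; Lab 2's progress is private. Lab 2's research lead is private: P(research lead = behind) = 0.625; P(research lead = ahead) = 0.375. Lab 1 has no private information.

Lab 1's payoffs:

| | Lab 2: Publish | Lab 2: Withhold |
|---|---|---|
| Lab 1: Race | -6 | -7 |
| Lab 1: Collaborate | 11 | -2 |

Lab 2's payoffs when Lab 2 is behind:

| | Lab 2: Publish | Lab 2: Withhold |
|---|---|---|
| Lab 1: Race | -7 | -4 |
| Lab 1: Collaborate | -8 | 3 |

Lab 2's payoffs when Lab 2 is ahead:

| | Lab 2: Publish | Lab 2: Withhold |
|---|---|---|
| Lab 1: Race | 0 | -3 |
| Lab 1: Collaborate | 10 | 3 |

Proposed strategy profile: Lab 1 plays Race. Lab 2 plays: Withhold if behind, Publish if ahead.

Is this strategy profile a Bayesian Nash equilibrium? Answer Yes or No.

No

A profile is a BNE iff every type of every player is best-responding given beliefs about the other side.
Lab 1 plays Race: E[Race] = 0.625·(-7) + 0.375·(-6) = -6.625; E[Collaborate] = 2.875. Not best-responding. ✗
Lab 2 (research lead behind), facing Race: Publish gives -7, Withhold gives -4. Proposed Withhold is best. ✓
Lab 2 (research lead ahead), facing Race: Publish gives 0, Withhold gives -3. Proposed Publish is best. ✓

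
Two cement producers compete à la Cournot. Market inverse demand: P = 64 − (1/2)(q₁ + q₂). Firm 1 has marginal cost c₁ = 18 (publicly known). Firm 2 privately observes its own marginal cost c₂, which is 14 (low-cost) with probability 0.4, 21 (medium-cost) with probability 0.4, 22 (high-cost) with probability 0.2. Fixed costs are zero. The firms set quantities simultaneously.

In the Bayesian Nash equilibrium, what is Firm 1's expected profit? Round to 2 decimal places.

Each type of Firm 2 best-responds to q₁; Firm 1 best-responds to the expected q₂ over Firm 2's types.
Firm 2 with cost c maximizes (64 − (1/2)(q₁+q₂) − c)·q₂, giving q₂(c) = (64 − c − (1/2)q₁).
E[c₂] = 0.4·14 + 0.4·21 + 0.2·22 = 18.4
Firm 1's FOC against E[q₂] yields q₁ = (64 − 2·18 + E[c₂])/(3/2) = (64 − 36 + 18.4)/(3/2) = 30.9333.
E[P] = 64 − (1/2)·(q₁ + E[q₂]) = 33.4667; Firm 1's expected profit = (E[P] − 18)·q₁ = (33.4667 − 18)·30.9333 = 478.436.

478.44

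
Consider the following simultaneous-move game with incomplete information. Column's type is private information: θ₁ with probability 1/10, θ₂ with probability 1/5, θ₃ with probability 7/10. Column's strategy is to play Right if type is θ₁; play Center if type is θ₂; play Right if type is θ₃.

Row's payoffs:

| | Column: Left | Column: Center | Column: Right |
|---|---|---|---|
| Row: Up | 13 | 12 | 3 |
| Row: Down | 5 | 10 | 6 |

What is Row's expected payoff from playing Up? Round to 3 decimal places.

4.800

E[Up] = 1/10·3 + 1/5·12 + 7/10·3 = 3/10 + 12/5 + 21/10 = 24/5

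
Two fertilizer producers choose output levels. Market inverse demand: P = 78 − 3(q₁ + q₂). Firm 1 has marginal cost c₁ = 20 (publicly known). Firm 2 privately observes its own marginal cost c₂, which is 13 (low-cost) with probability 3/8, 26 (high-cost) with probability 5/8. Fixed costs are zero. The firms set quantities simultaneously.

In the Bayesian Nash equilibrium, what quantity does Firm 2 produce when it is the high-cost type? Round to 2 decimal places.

5.38

Firm 2 with cost c maximizes (78 − 3(q₁+q₂) − c)·q₂, giving q₂(c) = (78 − c − 3q₁)/6.
E[c₂] = 3/8·13 + 5/8·26 = 21.125
Firm 1's FOC against E[q₂] yields q₁ = (78 − 2·20 + E[c₂])/9 = (78 − 40 + 21.125)/9 = 6.56944.
q₂(high-cost) = (78 − 26 − 3·6.56944)/6 = 5.38194.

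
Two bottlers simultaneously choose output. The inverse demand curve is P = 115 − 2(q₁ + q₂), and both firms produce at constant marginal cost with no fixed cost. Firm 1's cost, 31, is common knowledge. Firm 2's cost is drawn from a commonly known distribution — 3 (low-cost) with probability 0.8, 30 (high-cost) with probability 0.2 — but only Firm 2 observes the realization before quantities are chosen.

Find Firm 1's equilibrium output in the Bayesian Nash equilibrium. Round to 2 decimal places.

Type-c best response for Firm 2: q₂(c) = (115 − c)/4 − q₁/2.
Firm 1 maximizes expected profit; its first-order condition is 115 − 4q₁ − 2E[q₂] − 31 = 0.
Substituting E[q₂] and solving: E[c₂] = 8.4, so q₁ = (115 − 2·31 + 8.4)/6 = 10.2333.

10.23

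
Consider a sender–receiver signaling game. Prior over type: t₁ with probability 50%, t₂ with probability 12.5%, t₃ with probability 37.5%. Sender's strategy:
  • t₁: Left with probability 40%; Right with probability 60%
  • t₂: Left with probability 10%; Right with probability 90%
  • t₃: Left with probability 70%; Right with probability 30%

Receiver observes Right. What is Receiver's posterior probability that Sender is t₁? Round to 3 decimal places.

0.571

P(Right) = 0.5·0.6 + 0.125·0.9 + 0.375·0.3 = 0.525
P(t₁ | Right) = (0.5·0.6) / 0.525 = 0.3 / 0.525 = 0.571429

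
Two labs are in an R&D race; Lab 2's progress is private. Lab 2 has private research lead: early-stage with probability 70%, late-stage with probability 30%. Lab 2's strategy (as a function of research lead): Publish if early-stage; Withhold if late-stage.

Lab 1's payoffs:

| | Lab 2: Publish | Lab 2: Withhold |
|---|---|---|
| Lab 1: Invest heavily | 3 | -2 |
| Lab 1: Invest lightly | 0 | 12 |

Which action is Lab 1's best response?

E[Invest heavily] = 0.7·(3) + 0.3·(-2) = 1.5
E[Invest lightly] = 0.7·(0) + 0.3·(12) = 3.6
Best response: Invest lightly (3.6 is the largest).

Invest lightly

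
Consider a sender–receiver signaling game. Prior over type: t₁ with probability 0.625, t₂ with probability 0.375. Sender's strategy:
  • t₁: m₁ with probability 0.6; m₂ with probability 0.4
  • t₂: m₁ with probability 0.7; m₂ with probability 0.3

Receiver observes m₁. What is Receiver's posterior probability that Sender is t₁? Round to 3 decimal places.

0.588

P(m₁) = 0.625·0.6 + 0.375·0.7 = 0.6375
P(t₁ | m₁) = (0.625·0.6) / 0.6375 = 0.375 / 0.6375 = 0.588235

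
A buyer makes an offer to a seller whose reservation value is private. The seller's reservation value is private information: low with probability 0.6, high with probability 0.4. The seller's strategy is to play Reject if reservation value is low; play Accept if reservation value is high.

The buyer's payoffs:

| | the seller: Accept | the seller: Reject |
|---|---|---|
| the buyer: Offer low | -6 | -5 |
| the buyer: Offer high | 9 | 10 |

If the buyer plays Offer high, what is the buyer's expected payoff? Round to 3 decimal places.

Take the expectation over the seller's reservation value, weighting each type's action by its prior probability.
E[Offer high] = 0.6·10 + 0.4·9 = 6 + 3.6 = 9.6

9.600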